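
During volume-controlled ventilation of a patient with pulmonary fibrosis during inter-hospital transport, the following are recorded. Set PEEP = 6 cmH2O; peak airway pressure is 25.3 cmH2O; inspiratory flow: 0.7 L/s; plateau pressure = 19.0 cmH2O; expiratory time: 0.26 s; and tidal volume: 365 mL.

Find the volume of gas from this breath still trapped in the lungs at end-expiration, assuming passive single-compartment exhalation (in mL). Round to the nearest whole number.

R = (PIP − Pplat)/V̇ = (25.3 − 19.0) / 0.7 = 6.3/0.7 = 9.0 cmH2O·s/L.
C = Vt/(Pplat − PEEP) = 365.0 / (19.0 − 6) = 365.0/13.0 = 28.077 mL/cmH2O.
τ = R × C = 9.0 × 0.02808 L/cmH2O = 0.2527 s.
Fraction remaining = e^(−Te/τ) = e^(−0.26/0.2527) = 0.3574.
Trapped volume = 365.0 × 0.3574 = 130.45 mL.

130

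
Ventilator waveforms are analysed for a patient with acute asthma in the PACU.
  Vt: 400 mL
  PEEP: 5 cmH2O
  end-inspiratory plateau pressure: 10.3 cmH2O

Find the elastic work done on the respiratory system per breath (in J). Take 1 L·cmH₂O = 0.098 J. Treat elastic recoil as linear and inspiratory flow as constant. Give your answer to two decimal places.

0.10

Elastic work ≈ ½ × (Pplat − PEEP) × Vt = 0.5 × (10.3 − 5) × 0.400 L = 0.5 × 5.3 × 0.400 = 1.06 L·cmH2O.
× 0.098 J/(L·cmH2O) → 0.1039 J.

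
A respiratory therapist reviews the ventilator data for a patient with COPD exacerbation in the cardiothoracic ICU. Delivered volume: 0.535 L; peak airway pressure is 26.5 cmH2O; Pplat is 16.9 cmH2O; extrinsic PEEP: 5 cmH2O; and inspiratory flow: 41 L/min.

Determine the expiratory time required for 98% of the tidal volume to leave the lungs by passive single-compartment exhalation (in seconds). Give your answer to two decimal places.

2.47

Flow: 41 L/min ÷ 60 = 0.6833 L/s.
R = (PIP − Pplat)/V̇ = (26.5 − 16.9) / 0.6833 = 9.6/0.6833 = 14.049 cmH2O·s/L.
C = Vt/(Pplat − PEEP) = 535.0 / (16.9 − 5) = 535.0/11.9 = 44.958 mL/cmH2O.
τ = R × C = 14.049 × 0.04496 L/cmH2O = 0.6316 s.
t = −τ·ln(1 − 0.98) = −0.6316·ln(0.02) = 2.471 s.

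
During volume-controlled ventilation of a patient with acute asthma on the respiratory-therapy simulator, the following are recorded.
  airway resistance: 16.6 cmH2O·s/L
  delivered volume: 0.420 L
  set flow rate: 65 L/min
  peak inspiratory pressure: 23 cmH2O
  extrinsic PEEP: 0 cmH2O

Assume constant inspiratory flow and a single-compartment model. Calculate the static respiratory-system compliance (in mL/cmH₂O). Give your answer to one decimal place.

Flow: 65 L/min ÷ 60 = 1.0833 L/s.
Equation of motion (constant flow): PIP = Vt/C + R·V̇ + PEEP.
Vt/C = PIP − R·V̇ − PEEP = 23 − 16.6×1.0833 − 0 = 23 − 17.983 − 0 = 5.017 cmH2O.
C = Vt / 5.017 = 420 / 5.017 = 83.715 mL/cmH2O.

83.7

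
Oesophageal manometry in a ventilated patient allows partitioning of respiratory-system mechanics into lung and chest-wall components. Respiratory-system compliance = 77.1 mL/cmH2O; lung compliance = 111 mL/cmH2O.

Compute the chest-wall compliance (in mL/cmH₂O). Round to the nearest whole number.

1/Ccw = 1/Crs − 1/CL.
1/Ccw = 1/77.1 − 1/111 = 0.003961.
Ccw = 252.46 mL/cmH2O.

252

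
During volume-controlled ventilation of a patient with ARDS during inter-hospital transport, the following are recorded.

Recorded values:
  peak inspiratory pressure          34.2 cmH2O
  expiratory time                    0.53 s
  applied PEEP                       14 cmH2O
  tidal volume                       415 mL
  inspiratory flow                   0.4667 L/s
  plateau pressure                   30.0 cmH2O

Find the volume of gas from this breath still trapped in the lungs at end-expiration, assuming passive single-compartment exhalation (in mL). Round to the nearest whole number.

43

R = (PIP − Pplat)/V̇ = (34.2 − 30.0) / 0.4667 = 4.2/0.4667 = 8.999 cmH2O·s/L.
C = Vt/(Pplat − PEEP) = 415.0 / (30.0 − 14) = 415.0/16.0 = 25.938 mL/cmH2O.
τ = R × C = 8.999 × 0.02594 L/cmH2O = 0.2334 s.
Fraction remaining = e^(−Te/τ) = e^(−0.53/0.2334) = 0.1032.
Trapped volume = 415.0 × 0.1032 = 42.828 mL.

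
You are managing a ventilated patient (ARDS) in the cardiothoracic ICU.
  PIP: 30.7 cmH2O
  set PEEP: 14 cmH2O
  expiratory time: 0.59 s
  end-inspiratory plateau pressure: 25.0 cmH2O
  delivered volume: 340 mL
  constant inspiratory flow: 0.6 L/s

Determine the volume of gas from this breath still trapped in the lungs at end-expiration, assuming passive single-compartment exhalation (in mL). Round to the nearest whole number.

R = (PIP − Pplat)/V̇ = (30.7 − 25.0) / 0.6 = 5.7/0.6 = 9.5 cmH2O·s/L.
C = Vt/(Pplat − PEEP) = 340.0 / (25.0 − 14) = 340.0/11.0 = 30.909 mL/cmH2O.
τ = R × C = 9.5 × 0.03091 L/cmH2O = 0.2936 s.
Fraction remaining = e^(−Te/τ) = e^(−0.59/0.2936) = 0.1341.
Trapped volume = 340.0 × 0.1341 = 45.594 mL.

46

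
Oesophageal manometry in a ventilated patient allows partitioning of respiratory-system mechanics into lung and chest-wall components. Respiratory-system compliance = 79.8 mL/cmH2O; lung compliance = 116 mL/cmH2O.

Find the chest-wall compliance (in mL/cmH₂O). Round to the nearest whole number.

256

1/Ccw = 1/Crs − 1/CL.
1/Ccw = 1/79.8 − 1/116 = 0.003911.
Ccw = 255.69 mL/cmH2O.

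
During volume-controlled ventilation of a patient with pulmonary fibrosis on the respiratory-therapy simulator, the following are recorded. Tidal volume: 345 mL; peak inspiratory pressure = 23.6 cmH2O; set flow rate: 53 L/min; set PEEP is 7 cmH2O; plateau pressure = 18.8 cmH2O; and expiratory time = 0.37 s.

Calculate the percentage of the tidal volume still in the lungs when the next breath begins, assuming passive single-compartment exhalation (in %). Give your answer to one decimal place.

9.7

Flow: 53 L/min ÷ 60 = 0.8833 L/s.
R = (PIP − Pplat)/V̇ = (23.6 − 18.8) / 0.8833 = 4.8/0.8833 = 5.434 cmH2O·s/L.
C = Vt/(Pplat − PEEP) = 345.0 / (18.8 − 7) = 345.0/11.8 = 29.237 mL/cmH2O.
τ = R × C = 5.434 × 0.02924 L/cmH2O = 0.1589 s.
Fraction remaining at end-expiration = e^(−Te/τ) = e^(−0.37/0.1589) = 0.09744 → 9.744%.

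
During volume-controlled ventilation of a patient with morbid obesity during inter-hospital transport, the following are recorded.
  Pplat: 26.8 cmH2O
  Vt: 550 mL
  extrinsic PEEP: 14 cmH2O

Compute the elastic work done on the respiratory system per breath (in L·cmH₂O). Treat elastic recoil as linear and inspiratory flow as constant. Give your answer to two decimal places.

3.52

Elastic work ≈ ½ × (Pplat − PEEP) × Vt = 0.5 × (26.8 − 14) × 0.550 L = 0.5 × 12.8 × 0.550 = 3.52 L·cmH2O.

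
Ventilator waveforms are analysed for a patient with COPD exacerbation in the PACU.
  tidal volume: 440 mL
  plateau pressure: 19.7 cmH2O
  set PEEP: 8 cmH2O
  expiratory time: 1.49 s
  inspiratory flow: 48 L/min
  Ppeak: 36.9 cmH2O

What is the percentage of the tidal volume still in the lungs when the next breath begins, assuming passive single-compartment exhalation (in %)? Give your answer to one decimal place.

Flow: 48 L/min ÷ 60 = 0.8 L/s.
R = (PIP − Pplat)/V̇ = (36.9 − 19.7) / 0.8 = 17.2/0.8 = 21.5 cmH2O·s/L.
C = Vt/(Pplat − PEEP) = 440.0 / (19.7 − 8) = 440.0/11.7 = 37.607 mL/cmH2O.
τ = R × C = 21.5 × 0.03761 L/cmH2O = 0.8086 s.
Fraction remaining at end-expiration = e^(−Te/τ) = e^(−1.49/0.8086) = 0.1584 → 15.84%.

15.8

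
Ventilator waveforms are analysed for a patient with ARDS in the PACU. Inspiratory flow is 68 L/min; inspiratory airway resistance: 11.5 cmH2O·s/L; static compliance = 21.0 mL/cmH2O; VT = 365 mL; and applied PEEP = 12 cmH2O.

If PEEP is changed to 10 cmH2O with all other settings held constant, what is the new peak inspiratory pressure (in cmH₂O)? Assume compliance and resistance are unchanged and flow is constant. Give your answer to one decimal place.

40.4

Flow: 68 L/min ÷ 60 = 1.1333 L/s.
PIP = Vt/C + R·V̇ + PEEP (constant-flow equation of motion).
Only the baseline term changes: ΔPIP = ΔPEEP = 10 − 12 = -2.0 cmH2O.
Original PIP = 365/21.0 + 11.5×1.1333 + 12 = 42.414 cmH2O; new PIP = 42.414 + (-2.0) = 40.414 cmH2O.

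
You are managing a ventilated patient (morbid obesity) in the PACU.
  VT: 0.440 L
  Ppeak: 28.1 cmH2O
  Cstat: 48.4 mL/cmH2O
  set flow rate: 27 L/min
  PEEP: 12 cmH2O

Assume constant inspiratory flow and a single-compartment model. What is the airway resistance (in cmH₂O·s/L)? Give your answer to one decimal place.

Flow: 27 L/min ÷ 60 = 0.45 L/s.
Equation of motion (constant flow): PIP = Vt/C + R·V̇ + PEEP.
R·V̇ = PIP − Vt/C − PEEP = 28.1 − 440/48.4 − 12 = 28.1 − 9.091 − 12 = 7.009 cmH2O.
R = 7.009 / 0.45 = 15.576 cmH2O·s/L.

15.6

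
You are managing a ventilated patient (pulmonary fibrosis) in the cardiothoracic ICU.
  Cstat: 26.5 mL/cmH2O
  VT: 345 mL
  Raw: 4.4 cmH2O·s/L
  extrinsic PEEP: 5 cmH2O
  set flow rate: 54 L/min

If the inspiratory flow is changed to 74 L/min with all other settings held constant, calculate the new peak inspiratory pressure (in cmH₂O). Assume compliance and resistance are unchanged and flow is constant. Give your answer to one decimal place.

23.4

Flow: 54 L/min ÷ 60 = 0.9 L/s.
New flow: 74 L/min ÷ 60 = 1.2333 L/s.
PIP = Vt/C + R·V̇ + PEEP (constant-flow equation of motion).
Only the resistive term changes: ΔPIP = R × ΔV̇ = 4.4 × (1.2333 − 0.9) = 4.4 × 0.3333 = 1.467 cmH2O.
Original PIP = 345/26.5 + 4.4×0.9 + 5 = 21.979 cmH2O; new PIP = 21.979 + (1.467) = 23.446 cmH2O.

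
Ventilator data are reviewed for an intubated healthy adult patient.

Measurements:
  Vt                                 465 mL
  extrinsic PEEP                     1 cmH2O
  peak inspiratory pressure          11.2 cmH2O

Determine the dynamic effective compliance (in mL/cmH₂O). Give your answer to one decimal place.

Dynamic compliance = Vt / (PIP − PEEP) = 465 / (11.2 − 1) = 465 / 10.2 = 45.588 mL/cmH2O.

45.6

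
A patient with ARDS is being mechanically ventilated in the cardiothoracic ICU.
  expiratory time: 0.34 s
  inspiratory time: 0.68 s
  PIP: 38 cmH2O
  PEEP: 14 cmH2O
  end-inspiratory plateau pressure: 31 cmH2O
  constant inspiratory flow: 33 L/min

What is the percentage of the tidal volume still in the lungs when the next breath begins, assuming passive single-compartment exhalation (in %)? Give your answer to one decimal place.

29.7

Flow: 33 L/min ÷ 60 = 0.55 L/s.
Vt = flow × Ti = 0.55 L/s × 0.68 s × 1000 mL/L = 374.0 mL.
R = (PIP − Pplat)/V̇ = (38 − 31) / 0.55 = 7.0/0.55 = 12.727 cmH2O·s/L.
C = Vt/(Pplat − PEEP) = 374.0 / (31 − 14) = 374.0/17.0 = 22.0 mL/cmH2O.
τ = R × C = 12.727 × 0.022 L/cmH2O = 0.28 s.
Fraction remaining at end-expiration = e^(−Te/τ) = e^(−0.34/0.28) = 0.2969 → 29.69%.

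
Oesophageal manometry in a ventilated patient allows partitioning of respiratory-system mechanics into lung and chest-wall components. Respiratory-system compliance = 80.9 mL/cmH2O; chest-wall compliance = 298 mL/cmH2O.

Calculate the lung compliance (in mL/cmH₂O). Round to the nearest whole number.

1/CL = 1/Crs − 1/Ccw.
1/CL = 1/80.9 − 1/298 = 0.009005.
CL = 111.05 mL/cmH2O.

111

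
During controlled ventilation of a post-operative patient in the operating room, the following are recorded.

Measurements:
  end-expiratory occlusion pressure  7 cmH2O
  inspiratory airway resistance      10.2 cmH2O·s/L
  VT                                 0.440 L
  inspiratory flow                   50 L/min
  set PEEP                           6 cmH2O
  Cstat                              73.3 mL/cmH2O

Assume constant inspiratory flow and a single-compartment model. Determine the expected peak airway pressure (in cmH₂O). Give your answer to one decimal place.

Flow: 50 L/min ÷ 60 = 0.8333 L/s.
Total PEEP = 7 cmH2O (set 6 + intrinsic 1); this is the baseline alveolar pressure.
Equation of motion (constant flow): PIP = Vt/C + R·V̇ + PEEP.
PIP = 440/73.3 + 10.2×0.8333 + 7 = 6.003 + 8.5 + 7 = 21.503 cmH2O.

21.5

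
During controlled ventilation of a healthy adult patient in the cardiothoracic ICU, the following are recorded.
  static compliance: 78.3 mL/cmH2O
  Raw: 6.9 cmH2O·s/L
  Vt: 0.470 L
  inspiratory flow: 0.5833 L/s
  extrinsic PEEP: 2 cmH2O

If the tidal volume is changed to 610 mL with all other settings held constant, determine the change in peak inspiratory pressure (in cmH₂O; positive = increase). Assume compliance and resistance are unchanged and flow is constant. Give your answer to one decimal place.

1.8

PIP = Vt/C + R·V̇ + PEEP (constant-flow equation of motion).
Only the elastic term changes: ΔPIP = ΔVt / C = (610 − 470) / 78.3 = 1.788 cmH2O.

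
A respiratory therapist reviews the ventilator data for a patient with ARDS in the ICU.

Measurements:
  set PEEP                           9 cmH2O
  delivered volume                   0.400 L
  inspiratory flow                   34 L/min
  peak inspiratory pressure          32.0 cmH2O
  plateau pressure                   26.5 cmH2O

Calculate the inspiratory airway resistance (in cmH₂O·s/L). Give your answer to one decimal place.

9.7

Flow: 34 L/min ÷ 60 = 0.5667 L/s.
Raw = (PIP − Pplat) / flow = (32.0 − 26.5) / 0.5667 = 5.5 / 0.5667 = 9.705 cmH2O·s/L.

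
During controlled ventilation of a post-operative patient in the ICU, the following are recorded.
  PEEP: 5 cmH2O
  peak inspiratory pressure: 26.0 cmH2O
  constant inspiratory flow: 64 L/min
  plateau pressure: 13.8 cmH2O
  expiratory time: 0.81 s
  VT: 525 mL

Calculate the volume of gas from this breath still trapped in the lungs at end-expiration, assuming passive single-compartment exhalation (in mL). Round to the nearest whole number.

Flow: 64 L/min ÷ 60 = 1.0667 L/s.
R = (PIP − Pplat)/V̇ = (26.0 − 13.8) / 1.0667 = 12.2/1.0667 = 11.437 cmH2O·s/L.
C = Vt/(Pplat − PEEP) = 525.0 / (13.8 − 5) = 525.0/8.8 = 59.659 mL/cmH2O.
τ = R × C = 11.437 × 0.05966 L/cmH2O = 0.6823 s.
Fraction remaining = e^(−Te/τ) = e^(−0.81/0.6823) = 0.3051.
Trapped volume = 525.0 × 0.3051 = 160.18 mL.

160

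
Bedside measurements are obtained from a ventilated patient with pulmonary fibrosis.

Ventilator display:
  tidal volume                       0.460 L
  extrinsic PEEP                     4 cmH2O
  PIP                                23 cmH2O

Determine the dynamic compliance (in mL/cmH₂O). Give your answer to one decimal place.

Dynamic compliance = Vt / (PIP − PEEP) = 460 / (23 − 4) = 460 / 19.0 = 24.211 mL/cmH2O.

24.2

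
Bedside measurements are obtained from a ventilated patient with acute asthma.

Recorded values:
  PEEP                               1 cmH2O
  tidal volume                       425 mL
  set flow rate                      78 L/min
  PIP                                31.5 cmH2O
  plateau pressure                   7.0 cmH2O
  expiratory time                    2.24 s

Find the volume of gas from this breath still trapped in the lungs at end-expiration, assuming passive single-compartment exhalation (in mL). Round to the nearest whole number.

Flow: 78 L/min ÷ 60 = 1.3 L/s.
R = (PIP − Pplat)/V̇ = (31.5 − 7.0) / 1.3 = 24.5/1.3 = 18.846 cmH2O·s/L.
C = Vt/(Pplat − PEEP) = 425.0 / (7.0 − 1) = 425.0/6.0 = 70.833 mL/cmH2O.
τ = R × C = 18.846 × 0.07083 L/cmH2O = 1.335 s.
Fraction remaining = e^(−Te/τ) = e^(−2.24/1.335) = 0.1868.
Trapped volume = 425.0 × 0.1868 = 79.39 mL.

79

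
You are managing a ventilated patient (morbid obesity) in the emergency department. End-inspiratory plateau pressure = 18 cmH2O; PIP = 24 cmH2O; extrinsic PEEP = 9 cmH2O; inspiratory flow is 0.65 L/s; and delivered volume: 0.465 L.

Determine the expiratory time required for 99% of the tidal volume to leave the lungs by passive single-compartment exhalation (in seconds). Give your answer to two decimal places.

R = (PIP − Pplat)/V̇ = (24 − 18) / 0.65 = 6.0/0.65 = 9.231 cmH2O·s/L.
C = Vt/(Pplat − PEEP) = 465.0 / (18 − 9) = 465.0/9.0 = 51.667 mL/cmH2O.
τ = R × C = 9.231 × 0.05167 L/cmH2O = 0.477 s.
t = −τ·ln(1 − 0.99) = −0.477·ln(0.01) = 2.197 s.

2.20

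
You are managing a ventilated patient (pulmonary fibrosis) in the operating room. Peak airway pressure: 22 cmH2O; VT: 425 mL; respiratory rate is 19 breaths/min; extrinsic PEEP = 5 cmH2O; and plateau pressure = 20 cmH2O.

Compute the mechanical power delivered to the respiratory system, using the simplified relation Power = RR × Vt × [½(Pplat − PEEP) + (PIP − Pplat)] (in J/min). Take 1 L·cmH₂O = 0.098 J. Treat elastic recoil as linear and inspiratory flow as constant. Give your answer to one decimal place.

7.5

Per-breath work = Vt × [½(Pplat−PEEP) + (PIP−Pplat)] = 0.425 × [0.5×15.0 + 2.0] = 0.425 × 9.5 = 4.038 L·cmH2O.
Power = 19 × 4.038 = 76.722 L·cmH2O/min.
× 0.098 J/(L·cmH2O) → 7.519 J/min.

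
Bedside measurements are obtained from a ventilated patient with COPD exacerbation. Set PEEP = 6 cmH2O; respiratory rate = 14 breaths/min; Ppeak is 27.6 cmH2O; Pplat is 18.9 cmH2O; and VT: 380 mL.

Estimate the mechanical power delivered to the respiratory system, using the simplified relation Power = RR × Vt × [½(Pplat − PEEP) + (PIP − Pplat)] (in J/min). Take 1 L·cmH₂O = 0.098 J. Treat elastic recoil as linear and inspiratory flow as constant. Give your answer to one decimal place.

7.9

Per-breath work = Vt × [½(Pplat−PEEP) + (PIP−Pplat)] = 0.380 × [0.5×12.9 + 8.7] = 0.380 × 15.15 = 5.757 L·cmH2O.
Power = 14 × 5.757 = 80.598 L·cmH2O/min.
× 0.098 J/(L·cmH2O) → 7.899 J/min.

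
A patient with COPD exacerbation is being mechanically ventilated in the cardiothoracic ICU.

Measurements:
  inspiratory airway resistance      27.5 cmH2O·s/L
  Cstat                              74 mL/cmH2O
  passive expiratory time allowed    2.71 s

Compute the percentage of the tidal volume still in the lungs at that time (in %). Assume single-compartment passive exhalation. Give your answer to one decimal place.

τ = R × C = 27.5 × 74 mL/cmH2O = 27.5 × 0.074 L/cmH2O = 2.035 s.
Passive exhalation: V(t)/V₀ = e^(−t/τ) = e^(−2.71/2.035) = 0.264.
Fraction remaining = 0.264 → 26.4%.

26.4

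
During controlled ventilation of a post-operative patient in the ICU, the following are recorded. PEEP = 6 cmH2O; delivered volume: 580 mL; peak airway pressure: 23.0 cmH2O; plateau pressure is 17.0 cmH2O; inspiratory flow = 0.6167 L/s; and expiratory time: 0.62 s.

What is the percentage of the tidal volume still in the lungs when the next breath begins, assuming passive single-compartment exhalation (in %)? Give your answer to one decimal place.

29.9

R = (PIP − Pplat)/V̇ = (23.0 − 17.0) / 0.6167 = 6.0/0.6167 = 9.729 cmH2O·s/L.
C = Vt/(Pplat − PEEP) = 580.0 / (17.0 − 6) = 580.0/11.0 = 52.727 mL/cmH2O.
τ = R × C = 9.729 × 0.05273 L/cmH2O = 0.513 s.
Fraction remaining at end-expiration = e^(−Te/τ) = e^(−0.62/0.513) = 0.2986 → 29.86%.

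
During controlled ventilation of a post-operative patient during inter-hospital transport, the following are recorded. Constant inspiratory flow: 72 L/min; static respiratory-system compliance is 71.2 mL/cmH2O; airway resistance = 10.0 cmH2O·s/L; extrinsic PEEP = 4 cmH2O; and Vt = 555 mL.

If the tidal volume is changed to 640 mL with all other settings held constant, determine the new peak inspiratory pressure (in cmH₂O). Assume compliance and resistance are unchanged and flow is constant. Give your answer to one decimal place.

25.0

Flow: 72 L/min ÷ 60 = 1.2 L/s.
PIP = Vt/C + R·V̇ + PEEP (constant-flow equation of motion).
Only the elastic term changes: ΔPIP = ΔVt / C = (640 − 555) / 71.2 = 1.194 cmH2O.
Original PIP = 555/71.2 + 10.0×1.2 + 4 = 23.795 cmH2O; new PIP = 23.795 + (1.194) = 24.989 cmH2O.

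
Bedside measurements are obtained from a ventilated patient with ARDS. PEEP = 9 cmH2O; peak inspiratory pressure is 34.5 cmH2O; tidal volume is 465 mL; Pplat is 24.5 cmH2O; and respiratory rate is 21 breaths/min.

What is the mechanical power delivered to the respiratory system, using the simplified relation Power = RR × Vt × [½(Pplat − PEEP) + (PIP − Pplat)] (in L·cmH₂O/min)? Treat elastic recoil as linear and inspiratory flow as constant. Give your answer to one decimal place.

173.3

Per-breath work = Vt × [½(Pplat−PEEP) + (PIP−Pplat)] = 0.465 × [0.5×15.5 + 10.0] = 0.465 × 17.75 = 8.254 L·cmH2O.
Power = 21 × 8.254 = 173.33 L·cmH2O/min.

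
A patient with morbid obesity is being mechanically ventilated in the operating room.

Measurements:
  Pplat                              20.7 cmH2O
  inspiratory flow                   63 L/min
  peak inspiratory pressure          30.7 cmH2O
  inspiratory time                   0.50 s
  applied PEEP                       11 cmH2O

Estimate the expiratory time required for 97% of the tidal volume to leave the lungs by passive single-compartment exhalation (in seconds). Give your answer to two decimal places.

Flow: 63 L/min ÷ 60 = 1.05 L/s.
Vt = flow × Ti = 1.05 L/s × 0.50 s × 1000 mL/L = 525.0 mL.
R = (PIP − Pplat)/V̇ = (30.7 − 20.7) / 1.05 = 10.0/1.05 = 9.524 cmH2O·s/L.
C = Vt/(Pplat − PEEP) = 525.0 / (20.7 − 11) = 525.0/9.7 = 54.124 mL/cmH2O.
τ = R × C = 9.524 × 0.05412 L/cmH2O = 0.5154 s.
t = −τ·ln(1 − 0.97) = −0.5154·ln(0.03) = 1.807 s.

1.81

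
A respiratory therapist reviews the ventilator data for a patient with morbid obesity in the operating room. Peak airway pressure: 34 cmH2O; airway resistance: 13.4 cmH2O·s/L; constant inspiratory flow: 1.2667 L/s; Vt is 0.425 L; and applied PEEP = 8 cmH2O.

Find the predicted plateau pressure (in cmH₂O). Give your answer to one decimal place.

Pplat = PIP − Raw × flow = 34 − 13.4 × 1.2667 = 34 − 16.974 = 17.026 cmH2O.

17.0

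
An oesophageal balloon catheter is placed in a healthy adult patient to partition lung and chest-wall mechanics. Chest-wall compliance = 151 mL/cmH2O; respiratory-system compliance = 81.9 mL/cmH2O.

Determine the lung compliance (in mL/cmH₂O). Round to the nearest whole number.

179

1/CL = 1/Crs − 1/Ccw.
1/CL = 1/81.9 − 1/151 = 0.005587.
CL = 178.99 mL/cmH2O.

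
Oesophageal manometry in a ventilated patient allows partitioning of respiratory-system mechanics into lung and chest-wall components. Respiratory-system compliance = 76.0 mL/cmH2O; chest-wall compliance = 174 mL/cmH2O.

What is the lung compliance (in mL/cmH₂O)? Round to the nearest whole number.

135

1/CL = 1/Crs − 1/Ccw.
1/CL = 1/76.0 − 1/174 = 0.007411.
CL = 134.93 mL/cmH2O.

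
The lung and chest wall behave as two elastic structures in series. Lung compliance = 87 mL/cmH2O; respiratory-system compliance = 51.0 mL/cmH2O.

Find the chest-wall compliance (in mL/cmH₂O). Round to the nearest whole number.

123

1/Ccw = 1/Crs − 1/CL.
1/Ccw = 1/51.0 − 1/87 = 0.008114.
Ccw = 123.24 mL/cmH2O.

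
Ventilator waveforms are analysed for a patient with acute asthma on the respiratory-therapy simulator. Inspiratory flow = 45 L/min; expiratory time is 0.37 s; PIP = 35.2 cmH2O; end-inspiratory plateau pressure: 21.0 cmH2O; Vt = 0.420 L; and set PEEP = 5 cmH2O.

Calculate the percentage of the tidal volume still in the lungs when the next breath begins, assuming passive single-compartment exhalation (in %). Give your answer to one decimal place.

Flow: 45 L/min ÷ 60 = 0.75 L/s.
R = (PIP − Pplat)/V̇ = (35.2 − 21.0) / 0.75 = 14.2/0.75 = 18.933 cmH2O·s/L.
C = Vt/(Pplat − PEEP) = 420.0 / (21.0 − 5) = 420.0/16.0 = 26.25 mL/cmH2O.
τ = R × C = 18.933 × 0.02625 L/cmH2O = 0.497 s.
Fraction remaining at end-expiration = e^(−Te/τ) = e^(−0.37/0.497) = 0.475 → 47.5%.

47.5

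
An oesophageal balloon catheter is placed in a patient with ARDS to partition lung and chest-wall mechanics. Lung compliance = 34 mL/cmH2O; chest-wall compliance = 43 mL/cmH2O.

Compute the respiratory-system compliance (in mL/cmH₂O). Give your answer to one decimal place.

19.0

Lung and chest wall are elastances in series: 1/Crs = 1/CL + 1/Ccw.
1/Crs = 1/34 + 1/43 = 0.05267.
Crs = 18.986 mL/cmH2O.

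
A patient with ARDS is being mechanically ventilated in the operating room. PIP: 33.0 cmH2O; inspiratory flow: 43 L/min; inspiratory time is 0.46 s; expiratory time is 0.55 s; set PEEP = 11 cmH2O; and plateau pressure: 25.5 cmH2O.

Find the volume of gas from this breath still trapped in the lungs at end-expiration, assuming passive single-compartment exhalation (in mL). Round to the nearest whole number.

33

Flow: 43 L/min ÷ 60 = 0.7167 L/s.
Vt = flow × Ti = 0.7167 L/s × 0.46 s × 1000 mL/L = 329.68 mL.
R = (PIP − Pplat)/V̇ = (33.0 − 25.5) / 0.7167 = 7.5/0.7167 = 10.465 cmH2O·s/L.
C = Vt/(Pplat − PEEP) = 329.68 / (25.5 − 11) = 329.68/14.5 = 22.737 mL/cmH2O.
τ = R × C = 10.465 × 0.02274 L/cmH2O = 0.238 s.
Fraction remaining = e^(−Te/τ) = e^(−0.55/0.238) = 0.09917.
Trapped volume = 329.68 × 0.09917 = 32.694 mL.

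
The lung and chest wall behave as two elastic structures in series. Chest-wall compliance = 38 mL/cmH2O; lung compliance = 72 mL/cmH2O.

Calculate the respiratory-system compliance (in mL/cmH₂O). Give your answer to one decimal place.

24.9

Lung and chest wall are elastances in series: 1/Crs = 1/CL + 1/Ccw.
1/Crs = 1/72 + 1/38 = 0.0402.
Crs = 24.876 mL/cmH2O.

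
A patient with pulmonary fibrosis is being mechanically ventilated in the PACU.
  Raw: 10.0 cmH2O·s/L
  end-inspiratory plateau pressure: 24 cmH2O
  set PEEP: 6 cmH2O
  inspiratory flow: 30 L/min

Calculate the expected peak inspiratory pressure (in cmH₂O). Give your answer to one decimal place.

29.0

Flow: 30 L/min ÷ 60 = 0.5 L/s.
PIP = Pplat + Raw × flow = 24 + 10.0 × 0.5 = 24 + 5.0 = 29.0 cmH2O.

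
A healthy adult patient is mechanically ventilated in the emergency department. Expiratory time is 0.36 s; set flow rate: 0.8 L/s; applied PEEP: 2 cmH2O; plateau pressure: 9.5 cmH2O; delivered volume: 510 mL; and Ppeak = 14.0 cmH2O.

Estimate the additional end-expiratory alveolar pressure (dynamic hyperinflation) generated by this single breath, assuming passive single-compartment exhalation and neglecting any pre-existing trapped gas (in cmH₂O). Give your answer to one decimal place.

2.9

R = (PIP − Pplat)/V̇ = (14.0 − 9.5) / 0.8 = 4.5/0.8 = 5.625 cmH2O·s/L.
C = Vt/(Pplat − PEEP) = 510.0 / (9.5 − 2) = 510.0/7.5 = 68.0 mL/cmH2O.
τ = R × C = 5.625 × 0.068 L/cmH2O = 0.3825 s.
Fraction remaining = e^(−Te/τ) = e^(−0.36/0.3825) = 0.3902; trapped volume = 510.0 × 0.3902 = 199.0 mL.
Additional alveolar pressure from trapping ≈ V_trapped / C = 199.0 / 68.0 = 2.926 cmH2O.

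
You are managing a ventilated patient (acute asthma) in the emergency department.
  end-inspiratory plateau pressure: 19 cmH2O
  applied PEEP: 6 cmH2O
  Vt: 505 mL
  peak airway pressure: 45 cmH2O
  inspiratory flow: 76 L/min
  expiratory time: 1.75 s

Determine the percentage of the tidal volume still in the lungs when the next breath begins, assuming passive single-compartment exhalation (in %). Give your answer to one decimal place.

Flow: 76 L/min ÷ 60 = 1.2667 L/s.
R = (PIP − Pplat)/V̇ = (45 − 19) / 1.2667 = 26.0/1.2667 = 20.526 cmH2O·s/L.
C = Vt/(Pplat − PEEP) = 505.0 / (19 − 6) = 505.0/13.0 = 38.846 mL/cmH2O.
τ = R × C = 20.526 × 0.03885 L/cmH2O = 0.7974 s.
Fraction remaining at end-expiration = e^(−Te/τ) = e^(−1.75/0.7974) = 0.1114 → 11.14%.

11.1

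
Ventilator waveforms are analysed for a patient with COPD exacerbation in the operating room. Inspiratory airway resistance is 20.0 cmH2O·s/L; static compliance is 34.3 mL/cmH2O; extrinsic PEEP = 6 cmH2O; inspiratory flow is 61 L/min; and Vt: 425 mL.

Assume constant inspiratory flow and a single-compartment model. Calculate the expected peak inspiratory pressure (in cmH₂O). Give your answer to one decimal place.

38.7

Flow: 61 L/min ÷ 60 = 1.0167 L/s.
Equation of motion (constant flow): PIP = Vt/C + R·V̇ + PEEP.
PIP = 425/34.3 + 20.0×1.0167 + 6 = 12.391 + 20.334 + 6 = 38.725 cmH2O.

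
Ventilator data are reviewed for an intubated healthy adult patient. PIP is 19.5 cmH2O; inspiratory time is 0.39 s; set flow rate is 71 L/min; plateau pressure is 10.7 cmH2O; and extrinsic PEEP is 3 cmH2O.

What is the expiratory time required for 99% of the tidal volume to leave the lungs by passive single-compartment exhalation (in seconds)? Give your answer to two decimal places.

2.05

Flow: 71 L/min ÷ 60 = 1.1833 L/s.
Vt = flow × Ti = 1.1833 L/s × 0.39 s × 1000 mL/L = 461.49 mL.
R = (PIP − Pplat)/V̇ = (19.5 − 10.7) / 1.1833 = 8.8/1.1833 = 7.437 cmH2O·s/L.
C = Vt/(Pplat − PEEP) = 461.49 / (10.7 − 3) = 461.49/7.7 = 59.934 mL/cmH2O.
τ = R × C = 7.437 × 0.05993 L/cmH2O = 0.4457 s.
t = −τ·ln(1 − 0.99) = −0.4457·ln(0.01) = 2.053 s.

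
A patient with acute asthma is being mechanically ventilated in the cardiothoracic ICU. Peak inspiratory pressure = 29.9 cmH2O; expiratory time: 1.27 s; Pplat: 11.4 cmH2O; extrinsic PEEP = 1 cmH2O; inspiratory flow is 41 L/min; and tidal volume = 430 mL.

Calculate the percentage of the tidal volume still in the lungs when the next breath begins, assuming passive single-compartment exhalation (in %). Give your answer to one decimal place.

32.2

Flow: 41 L/min ÷ 60 = 0.6833 L/s.
R = (PIP − Pplat)/V̇ = (29.9 − 11.4) / 0.6833 = 18.5/0.6833 = 27.074 cmH2O·s/L.
C = Vt/(Pplat − PEEP) = 430.0 / (11.4 − 1) = 430.0/10.4 = 41.346 mL/cmH2O.
τ = R × C = 27.074 × 0.04135 L/cmH2O = 1.12 s.
Fraction remaining at end-expiration = e^(−Te/τ) = e^(−1.27/1.12) = 0.3218 → 32.18%.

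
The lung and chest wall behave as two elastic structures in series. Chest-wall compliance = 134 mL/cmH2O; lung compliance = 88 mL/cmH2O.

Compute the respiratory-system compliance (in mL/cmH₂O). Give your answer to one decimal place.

53.1

Lung and chest wall are elastances in series: 1/Crs = 1/CL + 1/Ccw.
1/Crs = 1/88 + 1/134 = 0.01883.
Crs = 53.107 mL/cmH2O.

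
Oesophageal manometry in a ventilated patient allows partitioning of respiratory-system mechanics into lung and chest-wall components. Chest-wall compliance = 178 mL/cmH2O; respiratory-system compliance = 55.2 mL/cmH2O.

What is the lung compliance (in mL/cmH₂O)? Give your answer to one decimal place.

1/CL = 1/Crs − 1/Ccw.
1/CL = 1/55.2 − 1/178 = 0.0125.
CL = 80.0 mL/cmH2O.

80.0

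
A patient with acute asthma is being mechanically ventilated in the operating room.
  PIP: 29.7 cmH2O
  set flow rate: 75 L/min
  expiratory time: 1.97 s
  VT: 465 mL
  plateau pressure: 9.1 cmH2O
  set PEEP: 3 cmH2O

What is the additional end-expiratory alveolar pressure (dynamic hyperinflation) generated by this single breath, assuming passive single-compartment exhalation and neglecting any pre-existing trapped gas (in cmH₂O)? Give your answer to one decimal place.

1.3

Flow: 75 L/min ÷ 60 = 1.25 L/s.
R = (PIP − Pplat)/V̇ = (29.7 − 9.1) / 1.25 = 20.6/1.25 = 16.48 cmH2O·s/L.
C = Vt/(Pplat − PEEP) = 465.0 / (9.1 − 3) = 465.0/6.1 = 76.23 mL/cmH2O.
τ = R × C = 16.48 × 0.07623 L/cmH2O = 1.256 s.
Fraction remaining = e^(−Te/τ) = e^(−1.97/1.256) = 0.2084; trapped volume = 465.0 × 0.2084 = 96.906 mL.
Additional alveolar pressure from trapping ≈ V_trapped / C = 96.906 / 76.23 = 1.271 cmH2O.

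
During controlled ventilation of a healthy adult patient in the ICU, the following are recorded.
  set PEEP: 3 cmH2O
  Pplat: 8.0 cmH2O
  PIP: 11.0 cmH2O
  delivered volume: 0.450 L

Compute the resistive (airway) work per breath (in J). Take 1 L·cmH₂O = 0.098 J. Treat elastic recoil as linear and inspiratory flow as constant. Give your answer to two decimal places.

With constant inspiratory flow the resistive pressure is constant at PIP − Pplat = 11.0 − 8.0 = 3.0 cmH2O, so resistive work = 3.0 × 0.450 = 1.35 L·cmH2O.
× 0.098 J/(L·cmH2O) → 0.1323 J.

0.13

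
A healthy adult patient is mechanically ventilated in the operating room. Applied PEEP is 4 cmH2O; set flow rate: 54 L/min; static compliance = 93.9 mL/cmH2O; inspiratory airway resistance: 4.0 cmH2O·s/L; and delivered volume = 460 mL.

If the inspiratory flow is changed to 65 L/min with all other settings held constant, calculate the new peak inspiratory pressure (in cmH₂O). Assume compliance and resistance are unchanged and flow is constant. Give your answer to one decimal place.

13.2

Flow: 54 L/min ÷ 60 = 0.9 L/s.
New flow: 65 L/min ÷ 60 = 1.0833 L/s.
PIP = Vt/C + R·V̇ + PEEP (constant-flow equation of motion).
Only the resistive term changes: ΔPIP = R × ΔV̇ = 4.0 × (1.0833 − 0.9) = 4.0 × 0.1833 = 0.7332 cmH2O.
Original PIP = 460/93.9 + 4.0×0.9 + 4 = 12.499 cmH2O; new PIP = 12.499 + (0.7332) = 13.232 cmH2O.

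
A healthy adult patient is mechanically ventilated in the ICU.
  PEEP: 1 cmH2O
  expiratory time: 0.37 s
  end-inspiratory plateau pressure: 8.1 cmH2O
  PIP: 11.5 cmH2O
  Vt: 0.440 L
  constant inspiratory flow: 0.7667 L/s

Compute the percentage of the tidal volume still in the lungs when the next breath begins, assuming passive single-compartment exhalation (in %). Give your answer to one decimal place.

R = (PIP − Pplat)/V̇ = (11.5 − 8.1) / 0.7667 = 3.4/0.7667 = 4.435 cmH2O·s/L.
C = Vt/(Pplat − PEEP) = 440.0 / (8.1 − 1) = 440.0/7.1 = 61.972 mL/cmH2O.
τ = R × C = 4.435 × 0.06197 L/cmH2O = 0.2748 s.
Fraction remaining at end-expiration = e^(−Te/τ) = e^(−0.37/0.2748) = 0.2602 → 26.02%.

26.0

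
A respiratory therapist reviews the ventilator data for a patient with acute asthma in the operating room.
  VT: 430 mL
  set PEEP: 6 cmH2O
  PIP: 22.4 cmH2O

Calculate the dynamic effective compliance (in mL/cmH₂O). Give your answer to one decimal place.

Dynamic compliance = Vt / (PIP − PEEP) = 430 / (22.4 − 6) = 430 / 16.4 = 26.22 mL/cmH2O.

26.2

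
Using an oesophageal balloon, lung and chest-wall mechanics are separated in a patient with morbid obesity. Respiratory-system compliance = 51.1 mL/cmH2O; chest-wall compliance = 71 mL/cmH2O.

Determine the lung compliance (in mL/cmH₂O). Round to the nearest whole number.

182

1/CL = 1/Crs − 1/Ccw.
1/CL = 1/51.1 − 1/71 = 0.005485.
CL = 182.32 mL/cmH2O.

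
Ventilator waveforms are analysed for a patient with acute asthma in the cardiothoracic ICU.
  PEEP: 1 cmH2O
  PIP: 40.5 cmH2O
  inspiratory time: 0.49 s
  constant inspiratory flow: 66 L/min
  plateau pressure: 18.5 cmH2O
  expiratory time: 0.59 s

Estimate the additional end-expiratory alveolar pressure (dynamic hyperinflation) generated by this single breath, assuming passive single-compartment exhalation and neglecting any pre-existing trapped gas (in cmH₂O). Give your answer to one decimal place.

Flow: 66 L/min ÷ 60 = 1.1 L/s.
Vt = flow × Ti = 1.1 L/s × 0.49 s × 1000 mL/L = 539.0 mL.
R = (PIP − Pplat)/V̇ = (40.5 − 18.5) / 1.1 = 22.0/1.1 = 20.0 cmH2O·s/L.
C = Vt/(Pplat − PEEP) = 539.0 / (18.5 − 1) = 539.0/17.5 = 30.8 mL/cmH2O.
τ = R × C = 20.0 × 0.0308 L/cmH2O = 0.616 s.
Fraction remaining = e^(−Te/τ) = e^(−0.59/0.616) = 0.3837; trapped volume = 539.0 × 0.3837 = 206.81 mL.
Additional alveolar pressure from trapping ≈ V_trapped / C = 206.81 / 30.8 = 6.715 cmH2O.

6.7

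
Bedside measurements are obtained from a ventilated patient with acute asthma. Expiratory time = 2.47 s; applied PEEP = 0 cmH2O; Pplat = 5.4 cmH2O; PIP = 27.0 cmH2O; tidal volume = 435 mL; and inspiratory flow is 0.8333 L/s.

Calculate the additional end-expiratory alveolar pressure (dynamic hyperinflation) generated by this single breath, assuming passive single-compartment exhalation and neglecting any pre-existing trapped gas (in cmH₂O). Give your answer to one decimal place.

R = (PIP − Pplat)/V̇ = (27.0 − 5.4) / 0.8333 = 21.6/0.8333 = 25.921 cmH2O·s/L.
C = Vt/(Pplat − PEEP) = 435.0 / (5.4 − 0) = 435.0/5.4 = 80.556 mL/cmH2O.
τ = R × C = 25.921 × 0.08056 L/cmH2O = 2.088 s.
Fraction remaining = e^(−Te/τ) = e^(−2.47/2.088) = 0.3064; trapped volume = 435.0 × 0.3064 = 133.28 mL.
Additional alveolar pressure from trapping ≈ V_trapped / C = 133.28 / 80.556 = 1.655 cmH2O.

1.7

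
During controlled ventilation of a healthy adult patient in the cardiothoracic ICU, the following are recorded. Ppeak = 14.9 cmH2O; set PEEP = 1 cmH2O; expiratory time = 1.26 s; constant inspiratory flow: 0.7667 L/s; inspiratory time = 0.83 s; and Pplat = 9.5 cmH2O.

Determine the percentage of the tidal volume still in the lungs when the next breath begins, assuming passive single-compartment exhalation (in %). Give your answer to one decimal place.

9.2

Vt = flow × Ti = 0.7667 L/s × 0.83 s × 1000 mL/L = 636.36 mL.
R = (PIP − Pplat)/V̇ = (14.9 − 9.5) / 0.7667 = 5.4/0.7667 = 7.043 cmH2O·s/L.
C = Vt/(Pplat − PEEP) = 636.36 / (9.5 − 1) = 636.36/8.5 = 74.866 mL/cmH2O.
τ = R × C = 7.043 × 0.07487 L/cmH2O = 0.5273 s.
Fraction remaining at end-expiration = e^(−Te/τ) = e^(−1.26/0.5273) = 0.09167 → 9.167%.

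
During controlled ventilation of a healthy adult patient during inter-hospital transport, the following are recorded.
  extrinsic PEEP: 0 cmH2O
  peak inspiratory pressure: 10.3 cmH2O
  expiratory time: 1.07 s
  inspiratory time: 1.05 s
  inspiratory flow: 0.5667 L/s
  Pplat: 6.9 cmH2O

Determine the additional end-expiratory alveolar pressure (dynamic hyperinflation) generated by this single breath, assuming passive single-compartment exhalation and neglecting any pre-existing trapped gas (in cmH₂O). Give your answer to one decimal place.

0.9

Vt = flow × Ti = 0.5667 L/s × 1.05 s × 1000 mL/L = 595.04 mL.
R = (PIP − Pplat)/V̇ = (10.3 − 6.9) / 0.5667 = 3.4/0.5667 = 6.0 cmH2O·s/L.
C = Vt/(Pplat − PEEP) = 595.04 / (6.9 − 0) = 595.04/6.9 = 86.238 mL/cmH2O.
τ = R × C = 6.0 × 0.08624 L/cmH2O = 0.5174 s.
Fraction remaining = e^(−Te/τ) = e^(−1.07/0.5174) = 0.1264; trapped volume = 595.04 × 0.1264 = 75.213 mL.
Additional alveolar pressure from trapping ≈ V_trapped / C = 75.213 / 86.238 = 0.8722 cmH2O.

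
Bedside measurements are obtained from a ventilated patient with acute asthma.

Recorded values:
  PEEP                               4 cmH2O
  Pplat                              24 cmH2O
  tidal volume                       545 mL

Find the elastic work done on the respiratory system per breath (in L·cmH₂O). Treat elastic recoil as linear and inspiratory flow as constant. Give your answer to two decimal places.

Elastic work ≈ ½ × (Pplat − PEEP) × Vt = 0.5 × (24 − 4) × 0.545 L = 0.5 × 20.0 × 0.545 = 5.45 L·cmH2O.

5.45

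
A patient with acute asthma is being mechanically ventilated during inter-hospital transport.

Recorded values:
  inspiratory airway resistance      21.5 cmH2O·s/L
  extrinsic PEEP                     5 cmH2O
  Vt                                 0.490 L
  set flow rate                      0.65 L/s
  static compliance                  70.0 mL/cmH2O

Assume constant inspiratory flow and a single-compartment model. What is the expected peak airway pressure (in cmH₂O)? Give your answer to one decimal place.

Equation of motion (constant flow): PIP = Vt/C + R·V̇ + PEEP.
PIP = 490/70.0 + 21.5×0.65 + 5 = 7.0 + 13.975 + 5 = 25.975 cmH2O.

26.0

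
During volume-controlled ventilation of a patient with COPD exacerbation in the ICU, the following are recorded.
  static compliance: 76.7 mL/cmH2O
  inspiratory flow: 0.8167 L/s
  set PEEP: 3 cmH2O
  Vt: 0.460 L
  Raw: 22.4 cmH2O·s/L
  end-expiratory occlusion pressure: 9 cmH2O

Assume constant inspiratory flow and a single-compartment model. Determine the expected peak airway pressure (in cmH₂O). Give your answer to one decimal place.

33.3

Total PEEP = 9 cmH2O (set 3 + intrinsic 6); this is the baseline alveolar pressure.
Equation of motion (constant flow): PIP = Vt/C + R·V̇ + PEEP.
PIP = 460/76.7 + 22.4×0.8167 + 9 = 5.997 + 18.294 + 9 = 33.291 cmH2O.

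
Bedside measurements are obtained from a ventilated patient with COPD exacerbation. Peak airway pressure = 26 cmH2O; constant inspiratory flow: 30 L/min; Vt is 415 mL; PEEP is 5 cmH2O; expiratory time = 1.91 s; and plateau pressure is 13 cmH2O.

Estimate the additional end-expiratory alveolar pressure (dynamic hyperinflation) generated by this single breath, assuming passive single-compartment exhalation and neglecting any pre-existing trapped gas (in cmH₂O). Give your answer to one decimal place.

1.9

Flow: 30 L/min ÷ 60 = 0.5 L/s.
R = (PIP − Pplat)/V̇ = (26 − 13) / 0.5 = 13.0/0.5 = 26.0 cmH2O·s/L.
C = Vt/(Pplat − PEEP) = 415.0 / (13 − 5) = 415.0/8.0 = 51.875 mL/cmH2O.
τ = R × C = 26.0 × 0.05188 L/cmH2O = 1.349 s.
Fraction remaining = e^(−Te/τ) = e^(−1.91/1.349) = 0.2427; trapped volume = 415.0 × 0.2427 = 100.72 mL.
Additional alveolar pressure from trapping ≈ V_trapped / C = 100.72 / 51.875 = 1.942 cmH2O.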